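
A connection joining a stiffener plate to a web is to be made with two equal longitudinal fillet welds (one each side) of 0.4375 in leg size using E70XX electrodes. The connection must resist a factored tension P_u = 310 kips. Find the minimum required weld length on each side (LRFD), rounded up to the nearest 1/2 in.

L = 16 in on each side

E70XX → F_EXX = 70 ksi.
Throat t_e = 0.707 × 0.4375 = 0.3093 in.
φr_n = 0.75 × 0.6 × 70 × 0.3093 = 9.743 kips/in.
L_req = P_u / φr_n = 310 / 9.743 = 31.82 in total.
Per side: 31.82 / 2 = 15.91 in.
Round up → use L = 16 in on each side.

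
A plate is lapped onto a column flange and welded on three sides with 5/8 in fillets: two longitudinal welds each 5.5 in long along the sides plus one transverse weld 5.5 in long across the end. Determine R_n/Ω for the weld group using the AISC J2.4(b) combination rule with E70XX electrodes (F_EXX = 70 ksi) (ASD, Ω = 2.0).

t_e = 0.707 × 0.625 = 0.4419 in.
R_nwl = 0.6 × 70 × 0.4419 × 11 = 204.1 kip (longitudinal, 2 welds).
R_nwt = 0.6 × 70 × 0.4419 × 5.5 = 102.1 kip (transverse, base value).
(i) R_nwl + R_nwt = 306.2 kip; (ii) 0.85 R_nwl + 1.5 R_nwt = 326.6 kip.
R_n = max = 326.6 kip [governs: (ii)]; R_n/Ω = 163.3 kip.

R_n/Ω ≈ 163 kip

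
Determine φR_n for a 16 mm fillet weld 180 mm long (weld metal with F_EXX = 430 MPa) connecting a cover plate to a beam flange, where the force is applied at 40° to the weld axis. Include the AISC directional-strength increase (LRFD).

t_e = 0.707 × 16 = 11.31 mm; A_we = 11.31 × 180 = 2036 mm².
Directional factor: 1.0 + 0.5 sin^1.5(40°) = 1.258.
F_nw = 0.6 × 430 × 1.258 = 324.5 MPa.
φR_n = 0.75 × 324.5 × 2036 × 10⁻³ = 495.5 kN.

φR_n ≈ 496 kN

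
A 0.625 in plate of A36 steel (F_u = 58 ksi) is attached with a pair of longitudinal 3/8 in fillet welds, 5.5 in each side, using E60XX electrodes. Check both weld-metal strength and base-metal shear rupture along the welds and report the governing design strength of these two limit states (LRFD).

E60XX → F_EXX = 60 ksi.
t_e = 0.707 × 0.375 = 0.2651 in; L = 11 in.
Weld metal: φR_n = 0.75 × 0.6 × 60 × 0.2651 × 11 = 78.74 kips.
Base metal (shear rupture): φR_n = 0.75 × 0.6 × 58 × 0.625 × 11 = 179.4 kips.
Governing: weld metal.

φR_n ≈ 78.7 kips (weld metal governs)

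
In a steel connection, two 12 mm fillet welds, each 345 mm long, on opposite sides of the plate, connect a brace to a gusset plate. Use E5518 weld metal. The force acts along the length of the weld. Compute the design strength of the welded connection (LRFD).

E55XX → F_EXX = 550 MPa.
Effective throat t_e = 0.707 × 12 = 8.484 mm.
Total length L = 690 mm; A_we = 8.484 × 690 = 5854 mm².
F_nw = 0.6 F_EXX = 0.6 × 550 = 330 MPa.
φR_n = 0.75 × 330 × 5854 × 10⁻³ = 1449 kN.

φR_n ≈ 1450 kN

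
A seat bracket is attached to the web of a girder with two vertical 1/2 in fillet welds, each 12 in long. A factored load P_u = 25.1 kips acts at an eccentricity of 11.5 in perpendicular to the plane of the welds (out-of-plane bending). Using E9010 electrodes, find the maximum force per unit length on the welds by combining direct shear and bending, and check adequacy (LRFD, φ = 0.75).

E90XX → F_EXX = 90 ksi.
L_w = 2 × 12 = 24 in; section modulus (unit throat) S = 2 × L²/6 = 48 in².
Direct shear f_v = P/L_w = 25.1/24 = 1.046 kip/in.
Moment M = P × e = 25.1 × 11.5 = 288.65 kip·in; bending f_b = M/S = 6.014 kip/in.
f_max = √(f_v² + f_b²) = √(1.046² + 6.014²) = 6.104 kip/in.
φr_n = 0.75 × 0.6 × 90 × (0.707 × 0.5) = 14.32 kip/in → adequate.

f_max ≈ 6.1 kip/in; adequate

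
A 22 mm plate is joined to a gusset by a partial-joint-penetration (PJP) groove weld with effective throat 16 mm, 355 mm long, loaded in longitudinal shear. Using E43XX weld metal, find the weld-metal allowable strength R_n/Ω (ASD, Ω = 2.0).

R_n/Ω ≈ 733 kN

E43XX → F_EXX = 430 MPa.
Effective throat (given) t_e = 16 mm.
A_we = 16 × 355 = 5680 mm².
F_nw = 0.6 F_EXX = 258 MPa.
R_n/Ω = (258 × 5680) / 2.0 × 10⁻³ = 732.7 kN.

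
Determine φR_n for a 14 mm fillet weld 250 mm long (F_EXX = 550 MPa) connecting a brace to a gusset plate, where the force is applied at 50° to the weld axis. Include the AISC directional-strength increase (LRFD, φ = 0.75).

t_e = 0.707 × 14 = 9.898 mm; A_we = 9.898 × 250 = 2474 mm².
Directional factor: 1.0 + 0.5 sin^1.5(50°) = 1.335.
F_nw = 0.6 × 550 × 1.335 = 440.6 MPa.
φR_n = 0.75 × 440.6 × 2474 × 10⁻³ = 817.8 kN.

φR_n ≈ 818 kN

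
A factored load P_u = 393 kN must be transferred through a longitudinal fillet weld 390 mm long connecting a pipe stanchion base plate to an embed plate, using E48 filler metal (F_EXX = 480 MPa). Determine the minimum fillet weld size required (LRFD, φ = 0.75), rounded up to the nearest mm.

w = 7 mm

Total weld length L = 390 mm.
Required throat t_e = P_u / (φ × 0.6 F_EXX × L) = 393 / (0.75 × 0.6 × 480 × 390 × 10⁻³) = 4.665 mm.
Required leg w = t_e / 0.707 = 6.599 mm → use 7 mm.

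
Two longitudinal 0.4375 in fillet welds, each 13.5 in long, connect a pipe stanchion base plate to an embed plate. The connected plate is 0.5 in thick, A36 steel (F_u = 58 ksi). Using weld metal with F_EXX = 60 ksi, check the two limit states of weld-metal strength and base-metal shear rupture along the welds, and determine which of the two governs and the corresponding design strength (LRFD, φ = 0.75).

t_e = 0.707 × 0.4375 = 0.3093 in; L = 27 in.
Weld metal: φR_n = 0.75 × 0.6 × 60 × 0.3093 × 27 = 225.5 kips.
Base metal (shear rupture): φR_n = 0.75 × 0.6 × 58 × 0.5 × 27 = 352.3 kips.
Governing: weld metal.

φR_n ≈ 225 kips (weld metal governs)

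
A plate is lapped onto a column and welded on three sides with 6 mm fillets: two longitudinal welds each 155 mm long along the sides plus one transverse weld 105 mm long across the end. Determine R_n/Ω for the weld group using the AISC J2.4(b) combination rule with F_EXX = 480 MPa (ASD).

t_e = 0.707 × 6 = 4.242 mm.
R_nwl = 0.6 × 480 × 4.242 × 310 × 10⁻³ = 378.7 kN (longitudinal, 2 welds).
R_nwt = 0.6 × 480 × 4.242 × 105 × 10⁻³ = 128.3 kN (transverse, base value).
(i) R_nwl + R_nwt = 507 kN; (ii) 0.85 R_nwl + 1.5 R_nwt = 514.3 kN.
R_n = max = 514.3 kN [governs: (ii)]; R_n/Ω = 257.2 kN.

R_n/Ω ≈ 257 kN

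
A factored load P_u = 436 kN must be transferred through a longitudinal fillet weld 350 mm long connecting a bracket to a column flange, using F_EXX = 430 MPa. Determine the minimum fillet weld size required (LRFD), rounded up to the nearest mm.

w = 10 mm

Total weld length L = 350 mm.
Required throat t_e = P_u / (φ × 0.6 F_EXX × L) = 436 / (0.75 × 0.6 × 430 × 350 × 10⁻³) = 6.438 mm.
Required leg w = t_e / 0.707 = 9.106 mm → use 10 mm.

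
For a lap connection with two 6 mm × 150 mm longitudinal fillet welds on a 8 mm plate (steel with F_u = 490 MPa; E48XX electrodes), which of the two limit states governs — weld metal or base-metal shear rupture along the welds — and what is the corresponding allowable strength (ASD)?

E48XX → F_EXX = 480 MPa.
t_e = 0.707 × 6 = 4.242 mm; L = 300 mm.
Weld metal: R_n/Ω = (1/2.0) × 0.6 × 480 × 4.242 × 300 × 10⁻³ = 183.3 kN.
Base metal (shear rupture): R_n/Ω = (1/2.0) × 0.6 × 490 × 8 × 300 × 10⁻³ = 352.8 kN.
Governing: weld metal.

R_n/Ω ≈ 183 kN (weld metal governs)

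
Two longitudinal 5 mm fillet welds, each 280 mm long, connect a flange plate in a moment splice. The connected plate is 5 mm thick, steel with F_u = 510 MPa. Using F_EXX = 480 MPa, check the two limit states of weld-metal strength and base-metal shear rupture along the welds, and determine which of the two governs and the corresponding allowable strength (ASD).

R_n/Ω ≈ 285 kN (weld metal governs)

t_e = 0.707 × 5 = 3.535 mm; L = 560 mm.
Weld metal: R_n/Ω = (1/2.0) × 0.6 × 480 × 3.535 × 560 × 10⁻³ = 285.1 kN.
Base metal (shear rupture): R_n/Ω = (1/2.0) × 0.6 × 510 × 5 × 560 × 10⁻³ = 428.4 kN.
Governing: weld metal.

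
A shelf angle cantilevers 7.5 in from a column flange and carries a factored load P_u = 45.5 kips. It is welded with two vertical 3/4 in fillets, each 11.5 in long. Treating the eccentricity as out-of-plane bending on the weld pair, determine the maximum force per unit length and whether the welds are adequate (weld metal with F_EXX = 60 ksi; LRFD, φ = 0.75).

L_w = 2 × 11.5 = 23 in; section modulus (unit throat) S = 2 × L²/6 = 44.08 in².
Direct shear f_v = P/L_w = 45.5/23 = 1.978 kip/in.
Moment M = P × e = 45.5 × 7.5 = 341.25 kip·in; bending f_b = M/S = 7.741 kip/in.
f_max = √(f_v² + f_b²) = √(1.978² + 7.741²) = 7.99 kip/in.
φr_n = 0.75 × 0.6 × 60 × (0.707 × 0.75) = 14.32 kip/in → adequate.

f_max ≈ 7.99 kip/in; adequate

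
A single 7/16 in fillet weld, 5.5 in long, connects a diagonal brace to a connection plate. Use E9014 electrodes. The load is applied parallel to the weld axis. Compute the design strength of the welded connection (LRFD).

φR_n ≈ 68.9 kips

E90XX → F_EXX = 90 ksi.
Effective throat t_e = 0.707 × 0.4375 = 0.3093 in.
Total length L = 5.5 in; A_we = 0.3093 × 5.5 = 1.701 in².
F_nw = 0.6 F_EXX = 0.6 × 90 = 54 ksi.
φR_n = 0.75 × 54 × 1.701 = 68.9 kips.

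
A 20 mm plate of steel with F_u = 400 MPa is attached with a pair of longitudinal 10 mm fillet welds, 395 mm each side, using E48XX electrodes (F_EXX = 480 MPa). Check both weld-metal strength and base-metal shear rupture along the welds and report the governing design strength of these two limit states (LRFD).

φR_n ≈ 1210 kN (weld metal governs)

t_e = 0.707 × 10 = 7.07 mm; L = 790 mm.
Weld metal: φR_n = 0.75 × 0.6 × 480 × 7.07 × 790 × 10⁻³ = 1206 kN.
Base metal (shear rupture): φR_n = 0.75 × 0.6 × 400 × 20 × 790 × 10⁻³ = 2844 kN.
Governing: weld metal.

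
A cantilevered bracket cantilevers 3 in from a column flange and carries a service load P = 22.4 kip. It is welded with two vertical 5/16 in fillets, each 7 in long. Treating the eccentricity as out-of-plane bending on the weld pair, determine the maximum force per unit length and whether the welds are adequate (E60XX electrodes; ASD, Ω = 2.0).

E60XX → F_EXX = 60 ksi.
L_w = 2 × 7 = 14 in; section modulus (unit throat) S = 2 × L²/6 = 16.33 in².
Direct shear f_v = P/L_w = 22.4/14 = 1.6 kip/in.
Moment M = P × e = 22.4 × 3 = 67.2 kip·in; bending f_b = M/S = 4.114 kip/in.
f_max = √(f_v² + f_b²) = √(1.6² + 4.114²) = 4.414 kip/in.
r_n/Ω = (1/2.0) × 0.6 × 60 × (0.707 × 0.3125) = 3.977 kip/in → NOT adequate.

f_max ≈ 4.41 kip/in; NOT adequate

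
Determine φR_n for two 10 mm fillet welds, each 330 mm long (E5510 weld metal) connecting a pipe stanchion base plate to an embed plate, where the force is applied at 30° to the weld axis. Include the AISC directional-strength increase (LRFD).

E55XX → F_EXX = 550 MPa.
t_e = 0.707 × 10 = 7.07 mm; A_we = 7.07 × 660 = 4666 mm².
Directional factor: 1.0 + 0.5 sin^1.5(30°) = 1.177.
F_nw = 0.6 × 550 × 1.177 = 388.3 MPa.
φR_n = 0.75 × 388.3 × 4666 × 10⁻³ = 1359 kN.

φR_n ≈ 1360 kN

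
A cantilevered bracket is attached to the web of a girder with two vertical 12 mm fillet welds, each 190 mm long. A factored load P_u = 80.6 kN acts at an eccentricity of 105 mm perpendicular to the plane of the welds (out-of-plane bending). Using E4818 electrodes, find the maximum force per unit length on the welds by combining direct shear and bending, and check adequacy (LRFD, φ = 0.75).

E48XX → F_EXX = 480 MPa.
L_w = 2 × 190 = 380 mm; section modulus (unit throat) S = 2 × L²/6 = 12030 mm².
Direct shear f_v = P/L_w = 80.6×10³/380 = 212.1 N/mm.
Moment M = P × e = 80.6×10³ × 105 = 8463000 N·mm; bending f_b = M/S = 703.3 N/mm.
f_max = √(f_v² + f_b²) = √(212.1² + 703.3²) = 734.6 N/mm.
φr_n = 0.75 × 0.6 × 480 × (0.707 × 12) = 1833 N/mm → adequate.

f_max ≈ 735 N/mm; adequate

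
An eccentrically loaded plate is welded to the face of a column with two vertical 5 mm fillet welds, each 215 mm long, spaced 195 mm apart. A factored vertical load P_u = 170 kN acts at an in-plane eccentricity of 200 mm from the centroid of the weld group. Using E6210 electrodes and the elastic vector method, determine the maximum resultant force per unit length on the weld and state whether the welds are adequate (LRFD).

E62XX → F_EXX = 620 MPa.
Total weld length L_w = 430 mm. Treat welds as unit-width lines.
Polar moment about centroid: J = 2[d³/12 + d(b/2)²] = 2[215³/12 + 215×97.5²] = 5744000 mm³.
Direct shear f_v = P/L_w = 170×10³ / 430 = 395.3 N/mm (vertical).
Torsion M = P·e = 170×10³ × 200 = 34000000 N·mm.
Critical point at (x, y) = (97.5, 107.5) from centroid. f_tx = M·y/J = 636.3 N/mm; f_ty = M·x/J = 577.1 N/mm.
Resultant f_max = √[f_tx² + (f_v + f_ty)²] = √[636.3² + (395.3 + 577.1)²] = 1162 N/mm.
Capacity per unit length: φr_n = 0.75 × 0.6 × 620 × (0.707 × 5) = 986.3 N/mm.
1162 > 986.3 → NOT adequate.

f_max ≈ 1160 N/mm; NOT adequate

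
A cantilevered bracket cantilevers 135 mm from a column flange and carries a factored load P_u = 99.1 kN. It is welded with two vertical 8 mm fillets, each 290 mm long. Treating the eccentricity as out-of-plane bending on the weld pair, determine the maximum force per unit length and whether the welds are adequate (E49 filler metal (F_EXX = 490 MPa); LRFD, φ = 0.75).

f_max ≈ 507 N/mm; adequate

L_w = 2 × 290 = 580 mm; section modulus (unit throat) S = 2 × L²/6 = 28030 mm².
Direct shear f_v = P/L_w = 99.1×10³/580 = 170.9 N/mm.
Moment M = P × e = 99.1×10³ × 135 = 13378000 N·mm; bending f_b = M/S = 477.2 N/mm.
f_max = √(f_v² + f_b²) = √(170.9² + 477.2²) = 506.9 N/mm.
φr_n = 0.75 × 0.6 × 490 × (0.707 × 8) = 1247 N/mm → adequate.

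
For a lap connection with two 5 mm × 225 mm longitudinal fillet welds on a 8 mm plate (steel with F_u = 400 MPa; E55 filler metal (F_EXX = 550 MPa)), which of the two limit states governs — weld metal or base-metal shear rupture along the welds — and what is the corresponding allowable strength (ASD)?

t_e = 0.707 × 5 = 3.535 mm; L = 450 mm.
Weld metal: R_n/Ω = (1/2.0) × 0.6 × 550 × 3.535 × 450 × 10⁻³ = 262.5 kN.
Base metal (shear rupture): R_n/Ω = (1/2.0) × 0.6 × 400 × 8 × 450 × 10⁻³ = 432 kN.
Governing: weld metal.

R_n/Ω ≈ 262 kN (weld metal governs)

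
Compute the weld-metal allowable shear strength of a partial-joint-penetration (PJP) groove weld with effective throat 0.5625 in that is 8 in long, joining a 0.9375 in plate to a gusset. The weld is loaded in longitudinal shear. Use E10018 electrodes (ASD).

E100XX → F_EXX = 100 ksi.
Effective throat (given) t_e = 0.5625 in.
A_we = 0.5625 × 8 = 4.5 in².
F_nw = 0.6 F_EXX = 60 ksi.
R_n/Ω = (60 × 4.5) / 2.0 = 135 kip.

R_n/Ω ≈ 135 kip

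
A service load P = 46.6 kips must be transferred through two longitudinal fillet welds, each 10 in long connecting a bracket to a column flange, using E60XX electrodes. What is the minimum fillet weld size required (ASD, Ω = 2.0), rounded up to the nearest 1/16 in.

E60XX → F_EXX = 60 ksi.
Total weld length L = 20 in.
Required throat t_e = P × Ω / (0.6 F_EXX × L) = 46.6 × 2.0 / (0.6 × 60 × 20) = 0.1294 in.
Required leg w = t_e / 0.707 = 0.1831 in → use 3/16 in.

w = 3/16 in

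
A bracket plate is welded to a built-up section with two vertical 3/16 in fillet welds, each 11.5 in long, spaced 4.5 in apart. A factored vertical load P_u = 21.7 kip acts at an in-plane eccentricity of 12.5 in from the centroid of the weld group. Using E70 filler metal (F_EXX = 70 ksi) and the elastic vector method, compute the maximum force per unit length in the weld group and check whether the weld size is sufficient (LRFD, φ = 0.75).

Total weld length L_w = 23 in. Treat welds as unit-width lines.
Polar moment about centroid: J = 2[d³/12 + d(b/2)²] = 2[11.5³/12 + 11.5×2.25²] = 369.9 in³.
Direct shear f_v = P/L_w = 21.7 / 23 = 0.9435 kip/in (vertical).
Torsion M = P·e = 21.7 × 12.5 = 271.25 kip·in.
Critical point at (x, y) = (2.25, 5.75) from centroid. f_tx = M·y/J = 4.216 kip/in; f_ty = M·x/J = 1.65 kip/in.
Resultant f_max = √[f_tx² + (f_v + f_ty)²] = √[4.216² + (0.9435 + 1.65)²] = 4.95 kip/in.
Capacity per unit length: φr_n = 0.75 × 0.6 × 70 × (0.707 × 0.1875) = 4.176 kip/in.
4.95 > 4.176 → NOT adequate.

f_max ≈ 4.95 kip/in; NOT adequate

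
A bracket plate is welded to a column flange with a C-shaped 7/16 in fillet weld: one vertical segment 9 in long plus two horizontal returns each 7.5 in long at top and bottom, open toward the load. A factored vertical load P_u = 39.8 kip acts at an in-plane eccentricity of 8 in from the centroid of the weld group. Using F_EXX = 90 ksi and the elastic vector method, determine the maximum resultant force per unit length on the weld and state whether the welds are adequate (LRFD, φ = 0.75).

Total weld length L_w = 24 in. Treat welds as unit-width lines.
Centroid: x̄ = 2×7.5×3.75 / 24 = 2.344 in from the vertical weld.
Polar moment about centroid: J = I_x + I_y = [9³/12 + 2×7.5×4.5²] + [9×2.344² + 2(7.5³/12 + 7.5×1.406²)] = 513.9 in³.
Direct shear f_v = P/L_w = 39.8 / 24 = 1.658 kip/in (vertical).
Torsion M = P·e = 39.8 × 8 = 318.4 kip·in.
Critical point at (x, y) = (5.156, 4.5) from centroid. f_tx = M·y/J = 2.788 kip/in; f_ty = M·x/J = 3.195 kip/in.
Resultant f_max = √[f_tx² + (f_v + f_ty)²] = √[2.788² + (1.658 + 3.195)²] = 5.597 kip/in.
Capacity per unit length: φr_n = 0.75 × 0.6 × 90 × (0.707 × 0.4375) = 12.53 kip/in.
5.597 ≤ 12.53 → adequate.

f_max ≈ 5.6 kip/in; adequate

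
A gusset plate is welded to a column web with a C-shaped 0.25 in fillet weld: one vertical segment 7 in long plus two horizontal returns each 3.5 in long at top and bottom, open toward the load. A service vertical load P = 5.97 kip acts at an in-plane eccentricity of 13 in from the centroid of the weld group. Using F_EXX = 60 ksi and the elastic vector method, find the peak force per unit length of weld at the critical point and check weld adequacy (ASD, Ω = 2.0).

f_max ≈ 2.84 kip/in; adequate

Total weld length L_w = 14 in. Treat welds as unit-width lines.
Centroid: x̄ = 2×3.5×1.75 / 14 = 0.875 in from the vertical weld.
Polar moment about centroid: J = I_x + I_y = [7³/12 + 2×3.5×3.5²] + [7×0.875² + 2(3.5³/12 + 3.5×0.875²)] = 132.2 in³.
Direct shear f_v = P/L_w = 5.97 / 14 = 0.4264 kip/in (vertical).
Torsion M = P·e = 5.97 × 13 = 77.61 kip·in.
Critical point at (x, y) = (2.625, 3.5) from centroid. f_tx = M·y/J = 2.055 kip/in; f_ty = M·x/J = 1.541 kip/in.
Resultant f_max = √[f_tx² + (f_v + f_ty)²] = √[2.055² + (0.4264 + 1.541)²] = 2.845 kip/in.
Capacity per unit length: r_n/Ω = (1/2.0) × 0.6 × 60 × (0.707 × 0.25) = 3.181 kip/in.
2.845 ≤ 3.181 → adequate.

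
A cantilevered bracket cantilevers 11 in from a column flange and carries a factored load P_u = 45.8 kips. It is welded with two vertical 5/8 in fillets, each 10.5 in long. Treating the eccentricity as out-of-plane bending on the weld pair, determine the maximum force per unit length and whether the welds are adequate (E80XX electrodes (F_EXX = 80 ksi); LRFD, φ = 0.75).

f_max ≈ 13.9 kip/in; adequate

L_w = 2 × 10.5 = 21 in; section modulus (unit throat) S = 2 × L²/6 = 36.75 in².
Direct shear f_v = P/L_w = 45.8/21 = 2.181 kip/in.
Moment M = P × e = 45.8 × 11 = 503.8 kip·in; bending f_b = M/S = 13.71 kip/in.
f_max = √(f_v² + f_b²) = √(2.181² + 13.71²) = 13.88 kip/in.
φr_n = 0.75 × 0.6 × 80 × (0.707 × 0.625) = 15.91 kip/in → adequate.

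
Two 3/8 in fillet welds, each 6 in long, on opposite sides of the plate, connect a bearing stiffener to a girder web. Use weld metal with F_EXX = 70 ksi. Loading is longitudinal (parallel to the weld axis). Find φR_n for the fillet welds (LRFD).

Effective throat t_e = 0.707 × 0.375 = 0.2651 in.
Total length L = 12 in; A_we = 0.2651 × 12 = 3.181 in².
F_nw = 0.6 F_EXX = 0.6 × 70 = 42 ksi.
φR_n = 0.75 × 42 × 3.181 = 100.2 kips.

φR_n ≈ 100 kips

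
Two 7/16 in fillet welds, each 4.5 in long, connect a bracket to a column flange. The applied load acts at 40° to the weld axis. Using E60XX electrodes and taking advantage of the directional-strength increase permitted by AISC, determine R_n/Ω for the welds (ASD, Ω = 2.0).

E60XX → F_EXX = 60 ksi.
t_e = 0.707 × 0.4375 = 0.3093 in; A_we = 0.3093 × 9 = 2.784 in².
Directional factor: 1.0 + 0.5 sin^1.5(40°) = 1.258.
F_nw = 0.6 × 60 × 1.258 = 45.28 ksi.
R_n/Ω = (45.28 × 2.784) / 2.0 = 63.02 kips.

R_n/Ω ≈ 63 kips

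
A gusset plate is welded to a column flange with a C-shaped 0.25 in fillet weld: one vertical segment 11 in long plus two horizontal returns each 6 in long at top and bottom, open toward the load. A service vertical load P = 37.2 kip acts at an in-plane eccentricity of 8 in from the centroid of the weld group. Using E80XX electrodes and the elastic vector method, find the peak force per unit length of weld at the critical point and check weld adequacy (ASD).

E80XX → F_EXX = 80 ksi.
Total weld length L_w = 23 in. Treat welds as unit-width lines.
Centroid: x̄ = 2×6×3 / 23 = 1.565 in from the vertical weld.
Polar moment about centroid: J = I_x + I_y = [11³/12 + 2×6×5.5²] + [11×1.565² + 2(6³/12 + 6×1.435²)] = 561.6 in³.
Direct shear f_v = P/L_w = 37.2 / 23 = 1.617 kip/in (vertical).
Torsion M = P·e = 37.2 × 8 = 297.6 kip·in.
Critical point at (x, y) = (4.435, 5.5) from centroid. f_tx = M·y/J = 2.915 kip/in; f_ty = M·x/J = 2.35 kip/in.
Resultant f_max = √[f_tx² + (f_v + f_ty)²] = √[2.915² + (1.617 + 2.35)²] = 4.923 kip/in.
Capacity per unit length: r_n/Ω = (1/2.0) × 0.6 × 80 × (0.707 × 0.25) = 4.242 kip/in.
4.923 > 4.242 → NOT adequate.

f_max ≈ 4.92 kip/in; NOT adequate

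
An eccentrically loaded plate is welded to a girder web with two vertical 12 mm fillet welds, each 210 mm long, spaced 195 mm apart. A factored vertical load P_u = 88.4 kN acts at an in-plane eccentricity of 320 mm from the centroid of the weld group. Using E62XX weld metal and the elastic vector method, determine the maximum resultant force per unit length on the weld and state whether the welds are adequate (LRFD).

f_max ≈ 889 N/mm; adequate

E62XX → F_EXX = 620 MPa.
Total weld length L_w = 420 mm. Treat welds as unit-width lines.
Polar moment about centroid: J = 2[d³/12 + d(b/2)²] = 2[210³/12 + 210×97.5²] = 5536000 mm³.
Direct shear f_v = P/L_w = 88.4×10³ / 420 = 210.5 N/mm (vertical).
Torsion M = P·e = 88.4×10³ × 320 = 28288000 N·mm.
Critical point at (x, y) = (97.5, 105) from centroid. f_tx = M·y/J = 536.5 N/mm; f_ty = M·x/J = 498.2 N/mm.
Resultant f_max = √[f_tx² + (f_v + f_ty)²] = √[536.5² + (210.5 + 498.2)²] = 888.9 N/mm.
Capacity per unit length: φr_n = 0.75 × 0.6 × 620 × (0.707 × 12) = 2367 N/mm.
888.9 ≤ 2367 → adequate.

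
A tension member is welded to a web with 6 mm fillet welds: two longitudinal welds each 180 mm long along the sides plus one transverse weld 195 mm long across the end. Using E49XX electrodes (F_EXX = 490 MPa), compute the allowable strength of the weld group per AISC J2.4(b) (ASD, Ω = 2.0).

t_e = 0.707 × 6 = 4.242 mm.
R_nwl = 0.6 × 490 × 4.242 × 360 × 10⁻³ = 449 kN (longitudinal, 2 welds).
R_nwt = 0.6 × 490 × 4.242 × 195 × 10⁻³ = 243.2 kN (transverse, base value).
(i) R_nwl + R_nwt = 692.2 kN; (ii) 0.85 R_nwl + 1.5 R_nwt = 746.4 kN.
R_n = max = 746.4 kN [governs: (ii)]; R_n/Ω = 373.2 kN.

R_n/Ω ≈ 373 kN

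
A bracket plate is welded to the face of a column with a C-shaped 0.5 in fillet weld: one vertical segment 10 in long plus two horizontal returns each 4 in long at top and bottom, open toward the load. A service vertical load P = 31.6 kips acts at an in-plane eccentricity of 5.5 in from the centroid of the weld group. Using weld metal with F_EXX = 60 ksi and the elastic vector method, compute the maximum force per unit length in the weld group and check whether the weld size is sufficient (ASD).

f_max ≈ 4.47 kip/in; adequate

Total weld length L_w = 18 in. Treat welds as unit-width lines.
Centroid: x̄ = 2×4×2 / 18 = 0.8889 in from the vertical weld.
Polar moment about centroid: J = I_x + I_y = [10³/12 + 2×4×5²] + [10×0.8889² + 2(4³/12 + 4×1.111²)] = 311.8 in³.
Direct shear f_v = P/L_w = 31.6 / 18 = 1.756 kip/in (vertical).
Torsion M = P·e = 31.6 × 5.5 = 173.8 kip·in.
Critical point at (x, y) = (3.111, 5) from centroid. f_tx = M·y/J = 2.787 kip/in; f_ty = M·x/J = 1.734 kip/in.
Resultant f_max = √[f_tx² + (f_v + f_ty)²] = √[2.787² + (1.756 + 1.734)²] = 4.466 kip/in.
Capacity per unit length: r_n/Ω = (1/2.0) × 0.6 × 60 × (0.707 × 0.5) = 6.363 kip/in.
4.466 ≤ 6.363 → adequate.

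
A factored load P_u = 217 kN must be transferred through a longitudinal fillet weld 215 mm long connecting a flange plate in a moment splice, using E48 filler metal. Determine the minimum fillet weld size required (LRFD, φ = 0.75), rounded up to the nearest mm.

E48XX → F_EXX = 480 MPa.
Total weld length L = 215 mm.
Required throat t_e = P_u / (φ × 0.6 F_EXX × L) = 217 / (0.75 × 0.6 × 480 × 215 × 10⁻³) = 4.673 mm.
Required leg w = t_e / 0.707 = 6.609 mm → use 7 mm.

w = 7 mm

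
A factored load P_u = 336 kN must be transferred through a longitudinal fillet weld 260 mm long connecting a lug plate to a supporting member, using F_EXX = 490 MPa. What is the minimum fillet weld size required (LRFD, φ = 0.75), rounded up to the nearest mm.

w = 9 mm

Total weld length L = 260 mm.
Required throat t_e = P_u / (φ × 0.6 F_EXX × L) = 336 / (0.75 × 0.6 × 490 × 260 × 10⁻³) = 5.861 mm.
Required leg w = t_e / 0.707 = 8.29 mm → use 9 mm.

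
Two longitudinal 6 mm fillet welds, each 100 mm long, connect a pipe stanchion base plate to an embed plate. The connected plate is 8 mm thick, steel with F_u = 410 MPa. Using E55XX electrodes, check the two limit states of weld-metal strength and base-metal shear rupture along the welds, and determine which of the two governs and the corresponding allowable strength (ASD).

R_n/Ω ≈ 140 kN (weld metal governs)

E55XX → F_EXX = 550 MPa.
t_e = 0.707 × 6 = 4.242 mm; L = 200 mm.
Weld metal: R_n/Ω = (1/2.0) × 0.6 × 550 × 4.242 × 200 × 10⁻³ = 140 kN.
Base metal (shear rupture): R_n/Ω = (1/2.0) × 0.6 × 410 × 8 × 200 × 10⁻³ = 196.8 kN.
Governing: weld metal.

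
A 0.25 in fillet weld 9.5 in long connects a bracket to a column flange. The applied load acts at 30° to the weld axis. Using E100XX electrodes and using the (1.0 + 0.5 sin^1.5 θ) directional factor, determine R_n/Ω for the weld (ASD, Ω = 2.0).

R_n/Ω ≈ 59.3 kip

E100XX → F_EXX = 100 ksi.
t_e = 0.707 × 0.25 = 0.1767 in; A_we = 0.1767 × 9.5 = 1.679 in².
Directional factor: 1.0 + 0.5 sin^1.5(30°) = 1.177.
F_nw = 0.6 × 100 × 1.177 = 70.61 ksi.
R_n/Ω = (70.61 × 1.679) / 2.0 = 59.28 kip.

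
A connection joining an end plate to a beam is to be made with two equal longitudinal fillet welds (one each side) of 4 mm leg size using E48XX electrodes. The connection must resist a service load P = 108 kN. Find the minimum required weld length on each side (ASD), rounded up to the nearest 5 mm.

L = 135 mm on each side

E48XX → F_EXX = 480 MPa.
Throat t_e = 0.707 × 4 = 2.828 mm.
r_n/Ω = (0.6 × 480 × 2.828) / 2.0 = 407.2 N/mm = 0.4072 kN/mm.
L_req = P / (r_n/Ω) = 108 / 0.4072 = 265.2 mm total.
Per side: 265.2 / 2 = 132.6 mm.
Round up → use L = 135 mm on each side.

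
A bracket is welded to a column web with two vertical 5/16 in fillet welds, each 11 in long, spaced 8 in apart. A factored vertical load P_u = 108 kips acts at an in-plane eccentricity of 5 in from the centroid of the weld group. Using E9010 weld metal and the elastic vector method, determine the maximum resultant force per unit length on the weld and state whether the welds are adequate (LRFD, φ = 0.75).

E90XX → F_EXX = 90 ksi.
Total weld length L_w = 22 in. Treat welds as unit-width lines.
Polar moment about centroid: J = 2[d³/12 + d(b/2)²] = 2[11³/12 + 11×4²] = 573.8 in³.
Direct shear f_v = P/L_w = 108 / 22 = 4.909 kip/in (vertical).
Torsion M = P·e = 108 × 5 = 540 kip·in.
Critical point at (x, y) = (4, 5.5) from centroid. f_tx = M·y/J = 5.176 kip/in; f_ty = M·x/J = 3.764 kip/in.
Resultant f_max = √[f_tx² + (f_v + f_ty)²] = √[5.176² + (4.909 + 3.764)²] = 10.1 kip/in.
Capacity per unit length: φr_n = 0.75 × 0.6 × 90 × (0.707 × 0.3125) = 8.948 kip/in.
10.1 > 8.948 → NOT adequate.

f_max ≈ 10.1 kip/in; NOT adequate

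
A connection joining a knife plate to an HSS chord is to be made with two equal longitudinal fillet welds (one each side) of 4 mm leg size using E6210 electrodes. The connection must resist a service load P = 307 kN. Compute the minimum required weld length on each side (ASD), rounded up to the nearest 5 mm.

E62XX → F_EXX = 620 MPa.
Throat t_e = 0.707 × 4 = 2.828 mm.
r_n/Ω = (0.6 × 620 × 2.828) / 2.0 = 526 N/mm = 0.526 kN/mm.
L_req = P / (r_n/Ω) = 307 / 0.526 = 583.6 mm total.
Per side: 583.6 / 2 = 291.8 mm.
Round up → use L = 295 mm on each side.

L = 295 mm on each side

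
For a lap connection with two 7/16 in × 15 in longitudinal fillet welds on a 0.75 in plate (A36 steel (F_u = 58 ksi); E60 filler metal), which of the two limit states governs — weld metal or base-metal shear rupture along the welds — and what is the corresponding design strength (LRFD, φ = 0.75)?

φR_n ≈ 251 kip (weld metal governs)

E60XX → F_EXX = 60 ksi.
t_e = 0.707 × 0.4375 = 0.3093 in; L = 30 in.
Weld metal: φR_n = 0.75 × 0.6 × 60 × 0.3093 × 30 = 250.5 kip.
Base metal (shear rupture): φR_n = 0.75 × 0.6 × 58 × 0.75 × 30 = 587.2 kip.
Governing: weld metal.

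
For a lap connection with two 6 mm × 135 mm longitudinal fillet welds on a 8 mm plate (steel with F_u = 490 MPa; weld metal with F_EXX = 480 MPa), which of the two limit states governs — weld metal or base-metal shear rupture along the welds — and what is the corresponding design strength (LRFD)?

t_e = 0.707 × 6 = 4.242 mm; L = 270 mm.
Weld metal: φR_n = 0.75 × 0.6 × 480 × 4.242 × 270 × 10⁻³ = 247.4 kN.
Base metal (shear rupture): φR_n = 0.75 × 0.6 × 490 × 8 × 270 × 10⁻³ = 476.3 kN.
Governing: weld metal.

φR_n ≈ 247 kN (weld metal governs)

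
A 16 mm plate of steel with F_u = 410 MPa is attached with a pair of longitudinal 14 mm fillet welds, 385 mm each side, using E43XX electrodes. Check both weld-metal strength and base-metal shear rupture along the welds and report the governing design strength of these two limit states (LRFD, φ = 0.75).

E43XX → F_EXX = 430 MPa.
t_e = 0.707 × 14 = 9.898 mm; L = 770 mm.
Weld metal: φR_n = 0.75 × 0.6 × 430 × 9.898 × 770 × 10⁻³ = 1475 kN.
Base metal (shear rupture): φR_n = 0.75 × 0.6 × 410 × 16 × 770 × 10⁻³ = 2273 kN.
Governing: weld metal.

φR_n ≈ 1470 kN (weld metal governs)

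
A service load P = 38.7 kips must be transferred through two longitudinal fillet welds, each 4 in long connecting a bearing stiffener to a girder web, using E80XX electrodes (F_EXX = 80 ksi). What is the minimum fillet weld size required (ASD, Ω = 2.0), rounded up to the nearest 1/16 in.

w = 5/16 in

Total weld length L = 8 in.
Required throat t_e = P × Ω / (0.6 F_EXX × L) = 38.7 × 2.0 / (0.6 × 80 × 8) = 0.2016 in.
Required leg w = t_e / 0.707 = 0.2851 in → use 5/16 in.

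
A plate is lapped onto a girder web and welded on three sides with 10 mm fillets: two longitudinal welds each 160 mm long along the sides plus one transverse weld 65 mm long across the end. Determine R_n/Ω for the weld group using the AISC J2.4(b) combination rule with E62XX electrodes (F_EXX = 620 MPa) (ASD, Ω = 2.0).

R_n/Ω ≈ 506 kN

t_e = 0.707 × 10 = 7.07 mm.
R_nwl = 0.6 × 620 × 7.07 × 320 × 10⁻³ = 841.6 kN (longitudinal, 2 welds).
R_nwt = 0.6 × 620 × 7.07 × 65 × 10⁻³ = 171 kN (transverse, base value).
(i) R_nwl + R_nwt = 1013 kN; (ii) 0.85 R_nwl + 1.5 R_nwt = 971.8 kN.
R_n = max = 1013 kN [governs: (i)]; R_n/Ω = 506.3 kN.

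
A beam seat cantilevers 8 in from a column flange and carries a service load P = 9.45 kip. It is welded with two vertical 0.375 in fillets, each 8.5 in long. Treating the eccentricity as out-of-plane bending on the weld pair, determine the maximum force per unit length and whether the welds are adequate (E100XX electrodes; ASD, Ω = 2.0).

f_max ≈ 3.19 kip/in; adequate

E100XX → F_EXX = 100 ksi.
L_w = 2 × 8.5 = 17 in; section modulus (unit throat) S = 2 × L²/6 = 24.08 in².
Direct shear f_v = P/L_w = 9.45/17 = 0.5559 kip/in.
Moment M = P × e = 9.45 × 8 = 75.6 kip·in; bending f_b = M/S = 3.139 kip/in.
f_max = √(f_v² + f_b²) = √(0.5559² + 3.139²) = 3.188 kip/in.
r_n/Ω = (1/2.0) × 0.6 × 100 × (0.707 × 0.375) = 7.954 kip/in → adequate.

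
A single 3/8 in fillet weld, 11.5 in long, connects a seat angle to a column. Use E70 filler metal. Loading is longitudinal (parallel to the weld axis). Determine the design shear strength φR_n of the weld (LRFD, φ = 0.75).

E70XX → F_EXX = 70 ksi.
Effective throat t_e = 0.707 × 0.375 = 0.2651 in.
Total length L = 11.5 in; A_we = 0.2651 × 11.5 = 3.049 in².
F_nw = 0.6 F_EXX = 0.6 × 70 = 42 ksi.
φR_n = 0.75 × 42 × 3.049 = 96.04 kip.

φR_n ≈ 96 kip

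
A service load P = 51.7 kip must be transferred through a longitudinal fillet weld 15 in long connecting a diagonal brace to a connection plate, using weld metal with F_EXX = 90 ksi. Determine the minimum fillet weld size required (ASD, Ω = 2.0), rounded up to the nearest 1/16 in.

Total weld length L = 15 in.
Required throat t_e = P × Ω / (0.6 F_EXX × L) = 51.7 × 2.0 / (0.6 × 90 × 15) = 0.1277 in.
Required leg w = t_e / 0.707 = 0.1806 in → use 3/16 in.

w = 3/16 in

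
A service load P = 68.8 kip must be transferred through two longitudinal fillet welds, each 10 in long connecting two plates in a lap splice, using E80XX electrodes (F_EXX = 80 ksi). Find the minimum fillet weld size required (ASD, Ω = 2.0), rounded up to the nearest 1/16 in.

Total weld length L = 20 in.
Required throat t_e = P × Ω / (0.6 F_EXX × L) = 68.8 × 2.0 / (0.6 × 80 × 20) = 0.1433 in.
Required leg w = t_e / 0.707 = 0.2027 in → use 1/4 in.

w = 1/4 in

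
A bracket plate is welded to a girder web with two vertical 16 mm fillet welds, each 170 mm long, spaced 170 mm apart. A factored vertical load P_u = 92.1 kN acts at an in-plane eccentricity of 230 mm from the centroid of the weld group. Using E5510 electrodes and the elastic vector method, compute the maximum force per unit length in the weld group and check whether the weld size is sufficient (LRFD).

f_max ≈ 988 N/mm; adequate

E55XX → F_EXX = 550 MPa.
Total weld length L_w = 340 mm. Treat welds as unit-width lines.
Polar moment about centroid: J = 2[d³/12 + d(b/2)²] = 2[170³/12 + 170×85²] = 3275000 mm³.
Direct shear f_v = P/L_w = 92.1×10³ / 340 = 270.9 N/mm (vertical).
Torsion M = P·e = 92.1×10³ × 230 = 21183000 N·mm.
Critical point at (x, y) = (85, 85) from centroid. f_tx = M·y/J = 549.7 N/mm; f_ty = M·x/J = 549.7 N/mm.
Resultant f_max = √[f_tx² + (f_v + f_ty)²] = √[549.7² + (270.9 + 549.7)²] = 987.7 N/mm.
Capacity per unit length: φr_n = 0.75 × 0.6 × 550 × (0.707 × 16) = 2800 N/mm.
987.7 ≤ 2800 → adequate.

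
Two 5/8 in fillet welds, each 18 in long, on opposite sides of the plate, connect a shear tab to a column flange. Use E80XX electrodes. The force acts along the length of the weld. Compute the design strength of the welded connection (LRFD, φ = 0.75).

E80XX → F_EXX = 80 ksi.
Effective throat t_e = 0.707 × 0.625 = 0.4419 in.
Total length L = 36 in; A_we = 0.4419 × 36 = 15.91 in².
F_nw = 0.6 F_EXX = 0.6 × 80 = 48 ksi.
φR_n = 0.75 × 48 × 15.91 = 572.7 kips.

φR_n ≈ 573 kips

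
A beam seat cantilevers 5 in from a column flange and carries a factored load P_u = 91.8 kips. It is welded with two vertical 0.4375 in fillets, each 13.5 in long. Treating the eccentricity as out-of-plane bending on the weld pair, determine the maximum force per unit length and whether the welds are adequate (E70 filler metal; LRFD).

E70XX → F_EXX = 70 ksi.
L_w = 2 × 13.5 = 27 in; section modulus (unit throat) S = 2 × L²/6 = 60.75 in².
Direct shear f_v = P/L_w = 91.8/27 = 3.4 kip/in.
Moment M = P × e = 91.8 × 5 = 459 kip·in; bending f_b = M/S = 7.556 kip/in.
f_max = √(f_v² + f_b²) = √(3.4² + 7.556²) = 8.285 kip/in.
φr_n = 0.75 × 0.6 × 70 × (0.707 × 0.4375) = 9.743 kip/in → adequate.

f_max ≈ 8.29 kip/in; adequate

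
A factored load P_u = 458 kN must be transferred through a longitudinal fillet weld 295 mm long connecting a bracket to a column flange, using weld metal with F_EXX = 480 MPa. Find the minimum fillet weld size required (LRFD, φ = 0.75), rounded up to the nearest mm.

w = 11 mm

Total weld length L = 295 mm.
Required throat t_e = P_u / (φ × 0.6 F_EXX × L) = 458 / (0.75 × 0.6 × 480 × 295 × 10⁻³) = 7.188 mm.
Required leg w = t_e / 0.707 = 10.17 mm → use 11 mm.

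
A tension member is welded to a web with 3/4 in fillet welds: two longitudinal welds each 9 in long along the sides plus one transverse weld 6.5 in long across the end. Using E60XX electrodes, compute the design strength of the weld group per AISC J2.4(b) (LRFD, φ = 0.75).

E60XX → F_EXX = 60 ksi.
t_e = 0.707 × 0.75 = 0.5302 in.
R_nwl = 0.6 × 60 × 0.5302 × 18 = 343.6 kip (longitudinal, 2 welds).
R_nwt = 0.6 × 60 × 0.5302 × 6.5 = 124.1 kip (transverse, base value).
(i) R_nwl + R_nwt = 467.7 kip; (ii) 0.85 R_nwl + 1.5 R_nwt = 478.2 kip.
R_n = max = 478.2 kip [governs: (ii)]; φR_n = 358.6 kip.

φR_n ≈ 359 kip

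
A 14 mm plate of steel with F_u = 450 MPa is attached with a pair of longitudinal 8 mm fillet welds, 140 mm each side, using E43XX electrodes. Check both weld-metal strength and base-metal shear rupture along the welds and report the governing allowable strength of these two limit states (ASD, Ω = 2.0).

R_n/Ω ≈ 204 kN (weld metal governs)

E43XX → F_EXX = 430 MPa.
t_e = 0.707 × 8 = 5.656 mm; L = 280 mm.
Weld metal: R_n/Ω = (1/2.0) × 0.6 × 430 × 5.656 × 280 × 10⁻³ = 204.3 kN.
Base metal (shear rupture): R_n/Ω = (1/2.0) × 0.6 × 450 × 14 × 280 × 10⁻³ = 529.2 kN.
Governing: weld metal.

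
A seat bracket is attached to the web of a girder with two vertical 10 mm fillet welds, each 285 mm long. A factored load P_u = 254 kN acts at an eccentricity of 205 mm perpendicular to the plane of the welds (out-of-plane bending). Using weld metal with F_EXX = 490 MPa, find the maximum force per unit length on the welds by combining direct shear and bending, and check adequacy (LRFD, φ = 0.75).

L_w = 2 × 285 = 570 mm; section modulus (unit throat) S = 2 × L²/6 = 27080 mm².
Direct shear f_v = P/L_w = 254×10³/570 = 445.6 N/mm.
Moment M = P × e = 254×10³ × 205 = 52070000 N·mm; bending f_b = M/S = 1923 N/mm.
f_max = √(f_v² + f_b²) = √(445.6² + 1923²) = 1974 N/mm.
φr_n = 0.75 × 0.6 × 490 × (0.707 × 10) = 1559 N/mm → NOT adequate.

f_max ≈ 1970 N/mm; NOT adequate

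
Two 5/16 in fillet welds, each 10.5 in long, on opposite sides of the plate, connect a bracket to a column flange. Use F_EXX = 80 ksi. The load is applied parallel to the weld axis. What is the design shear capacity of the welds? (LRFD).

φR_n ≈ 167 kip

Effective throat t_e = 0.707 × 0.3125 = 0.2209 in.
Total length L = 21 in; A_we = 0.2209 × 21 = 4.64 in².
F_nw = 0.6 F_EXX = 0.6 × 80 = 48 ksi.
φR_n = 0.75 × 48 × 4.64 = 167 kip.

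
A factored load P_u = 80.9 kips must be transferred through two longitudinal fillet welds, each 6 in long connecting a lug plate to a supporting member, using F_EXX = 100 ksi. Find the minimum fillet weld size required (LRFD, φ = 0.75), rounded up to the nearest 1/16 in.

Total weld length L = 12 in.
Required throat t_e = P_u / (φ × 0.6 F_EXX × L) = 80.9 / (0.75 × 0.6 × 100 × 12) = 0.1498 in.
Required leg w = t_e / 0.707 = 0.2119 in → use 1/4 in.

w = 1/4 in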